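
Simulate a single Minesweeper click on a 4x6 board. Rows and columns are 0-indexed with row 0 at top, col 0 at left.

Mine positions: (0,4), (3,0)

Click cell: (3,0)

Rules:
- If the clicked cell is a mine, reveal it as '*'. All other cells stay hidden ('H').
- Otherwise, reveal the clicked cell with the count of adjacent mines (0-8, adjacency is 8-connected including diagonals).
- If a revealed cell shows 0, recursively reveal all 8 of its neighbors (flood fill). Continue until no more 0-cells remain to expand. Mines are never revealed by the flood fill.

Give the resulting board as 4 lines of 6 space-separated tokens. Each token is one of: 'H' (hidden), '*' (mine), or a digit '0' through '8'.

H H H H H H
H H H H H H
H H H H H H
* H H H H H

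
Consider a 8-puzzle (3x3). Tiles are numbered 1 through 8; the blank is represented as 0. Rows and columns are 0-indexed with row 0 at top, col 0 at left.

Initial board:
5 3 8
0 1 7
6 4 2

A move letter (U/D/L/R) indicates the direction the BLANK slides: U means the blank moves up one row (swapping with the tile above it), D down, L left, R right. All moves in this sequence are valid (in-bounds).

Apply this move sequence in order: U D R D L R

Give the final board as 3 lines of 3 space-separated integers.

Answer: 5 3 8
1 4 7
6 0 2

Derivation:
After move 1 (U):
0 3 8
5 1 7
6 4 2

After move 2 (D):
5 3 8
0 1 7
6 4 2

After move 3 (R):
5 3 8
1 0 7
6 4 2

After move 4 (D):
5 3 8
1 4 7
6 0 2

After move 5 (L):
5 3 8
1 4 7
0 6 2

After move 6 (R):
5 3 8
1 4 7
6 0 2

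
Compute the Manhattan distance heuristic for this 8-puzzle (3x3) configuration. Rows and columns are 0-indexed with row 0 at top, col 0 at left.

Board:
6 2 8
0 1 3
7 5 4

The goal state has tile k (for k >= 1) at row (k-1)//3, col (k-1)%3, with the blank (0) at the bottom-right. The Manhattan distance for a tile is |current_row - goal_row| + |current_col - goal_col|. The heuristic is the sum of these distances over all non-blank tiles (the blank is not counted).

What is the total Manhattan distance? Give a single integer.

Tile 6: (0,0)->(1,2) = 3
Tile 2: (0,1)->(0,1) = 0
Tile 8: (0,2)->(2,1) = 3
Tile 1: (1,1)->(0,0) = 2
Tile 3: (1,2)->(0,2) = 1
Tile 7: (2,0)->(2,0) = 0
Tile 5: (2,1)->(1,1) = 1
Tile 4: (2,2)->(1,0) = 3
Sum: 3 + 0 + 3 + 2 + 1 + 0 + 1 + 3 = 13

Answer: 13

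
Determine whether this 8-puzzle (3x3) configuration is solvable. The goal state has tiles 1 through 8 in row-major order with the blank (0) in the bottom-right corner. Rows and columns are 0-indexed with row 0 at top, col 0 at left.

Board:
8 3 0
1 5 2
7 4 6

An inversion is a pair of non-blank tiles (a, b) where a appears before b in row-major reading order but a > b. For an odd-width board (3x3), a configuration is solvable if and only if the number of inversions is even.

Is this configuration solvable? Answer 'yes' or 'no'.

Answer: no

Derivation:
Inversions (pairs i<j in row-major order where tile[i] > tile[j] > 0): 13
13 is odd, so the puzzle is not solvable.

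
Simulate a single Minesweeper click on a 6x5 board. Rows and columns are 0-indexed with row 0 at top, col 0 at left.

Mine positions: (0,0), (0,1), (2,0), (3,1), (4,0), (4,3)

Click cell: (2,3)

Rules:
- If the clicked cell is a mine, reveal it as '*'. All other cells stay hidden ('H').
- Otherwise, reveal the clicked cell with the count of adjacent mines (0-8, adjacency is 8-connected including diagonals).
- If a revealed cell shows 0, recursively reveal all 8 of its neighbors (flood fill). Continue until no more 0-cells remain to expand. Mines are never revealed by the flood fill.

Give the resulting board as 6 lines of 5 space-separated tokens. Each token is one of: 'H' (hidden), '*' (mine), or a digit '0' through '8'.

H H 1 0 0
H H 1 0 0
H H 1 0 0
H H 2 1 1
H H H H H
H H H H H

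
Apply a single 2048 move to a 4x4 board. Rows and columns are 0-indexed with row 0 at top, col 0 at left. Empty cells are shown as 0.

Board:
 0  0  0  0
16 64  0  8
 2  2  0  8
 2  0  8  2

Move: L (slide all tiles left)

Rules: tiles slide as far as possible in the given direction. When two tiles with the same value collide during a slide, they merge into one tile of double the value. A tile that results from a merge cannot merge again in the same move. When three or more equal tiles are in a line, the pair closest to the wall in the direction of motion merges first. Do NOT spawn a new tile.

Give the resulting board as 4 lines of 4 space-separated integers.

Answer:  0  0  0  0
16 64  8  0
 4  8  0  0
 2  8  2  0

Derivation:
Slide left:
row 0: [0, 0, 0, 0] -> [0, 0, 0, 0]
row 1: [16, 64, 0, 8] -> [16, 64, 8, 0]
row 2: [2, 2, 0, 8] -> [4, 8, 0, 0]
row 3: [2, 0, 8, 2] -> [2, 8, 2, 0]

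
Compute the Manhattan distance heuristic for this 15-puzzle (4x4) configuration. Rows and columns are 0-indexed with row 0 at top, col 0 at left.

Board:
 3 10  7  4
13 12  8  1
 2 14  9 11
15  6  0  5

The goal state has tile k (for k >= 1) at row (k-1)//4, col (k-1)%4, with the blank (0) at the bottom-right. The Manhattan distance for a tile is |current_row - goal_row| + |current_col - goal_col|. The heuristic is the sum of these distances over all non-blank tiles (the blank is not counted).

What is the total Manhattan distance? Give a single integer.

Answer: 31

Derivation:
Tile 3: at (0,0), goal (0,2), distance |0-0|+|0-2| = 2
Tile 10: at (0,1), goal (2,1), distance |0-2|+|1-1| = 2
Tile 7: at (0,2), goal (1,2), distance |0-1|+|2-2| = 1
Tile 4: at (0,3), goal (0,3), distance |0-0|+|3-3| = 0
Tile 13: at (1,0), goal (3,0), distance |1-3|+|0-0| = 2
Tile 12: at (1,1), goal (2,3), distance |1-2|+|1-3| = 3
Tile 8: at (1,2), goal (1,3), distance |1-1|+|2-3| = 1
Tile 1: at (1,3), goal (0,0), distance |1-0|+|3-0| = 4
Tile 2: at (2,0), goal (0,1), distance |2-0|+|0-1| = 3
Tile 14: at (2,1), goal (3,1), distance |2-3|+|1-1| = 1
Tile 9: at (2,2), goal (2,0), distance |2-2|+|2-0| = 2
Tile 11: at (2,3), goal (2,2), distance |2-2|+|3-2| = 1
Tile 15: at (3,0), goal (3,2), distance |3-3|+|0-2| = 2
Tile 6: at (3,1), goal (1,1), distance |3-1|+|1-1| = 2
Tile 5: at (3,3), goal (1,0), distance |3-1|+|3-0| = 5
Sum: 2 + 2 + 1 + 0 + 2 + 3 + 1 + 4 + 3 + 1 + 2 + 1 + 2 + 2 + 5 = 31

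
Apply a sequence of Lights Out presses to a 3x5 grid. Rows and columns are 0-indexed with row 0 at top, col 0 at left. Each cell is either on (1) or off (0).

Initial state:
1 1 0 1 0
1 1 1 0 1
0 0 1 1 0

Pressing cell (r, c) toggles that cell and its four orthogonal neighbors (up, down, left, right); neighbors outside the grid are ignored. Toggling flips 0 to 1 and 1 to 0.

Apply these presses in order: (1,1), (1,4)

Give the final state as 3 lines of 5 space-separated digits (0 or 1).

After press 1 at (1,1):
1 0 0 1 0
0 0 0 0 1
0 1 1 1 0

After press 2 at (1,4):
1 0 0 1 1
0 0 0 1 0
0 1 1 1 1

Answer: 1 0 0 1 1
0 0 0 1 0
0 1 1 1 1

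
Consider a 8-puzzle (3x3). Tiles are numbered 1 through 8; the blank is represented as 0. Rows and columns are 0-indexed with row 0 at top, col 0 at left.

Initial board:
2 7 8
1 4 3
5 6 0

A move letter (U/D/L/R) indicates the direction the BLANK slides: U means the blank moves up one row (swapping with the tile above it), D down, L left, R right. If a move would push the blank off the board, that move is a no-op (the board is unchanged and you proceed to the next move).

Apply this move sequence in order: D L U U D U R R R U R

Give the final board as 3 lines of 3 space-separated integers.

After move 1 (D):
2 7 8
1 4 3
5 6 0

After move 2 (L):
2 7 8
1 4 3
5 0 6

After move 3 (U):
2 7 8
1 0 3
5 4 6

After move 4 (U):
2 0 8
1 7 3
5 4 6

After move 5 (D):
2 7 8
1 0 3
5 4 6

After move 6 (U):
2 0 8
1 7 3
5 4 6

After move 7 (R):
2 8 0
1 7 3
5 4 6

After move 8 (R):
2 8 0
1 7 3
5 4 6

After move 9 (R):
2 8 0
1 7 3
5 4 6

After move 10 (U):
2 8 0
1 7 3
5 4 6

After move 11 (R):
2 8 0
1 7 3
5 4 6

Answer: 2 8 0
1 7 3
5 4 6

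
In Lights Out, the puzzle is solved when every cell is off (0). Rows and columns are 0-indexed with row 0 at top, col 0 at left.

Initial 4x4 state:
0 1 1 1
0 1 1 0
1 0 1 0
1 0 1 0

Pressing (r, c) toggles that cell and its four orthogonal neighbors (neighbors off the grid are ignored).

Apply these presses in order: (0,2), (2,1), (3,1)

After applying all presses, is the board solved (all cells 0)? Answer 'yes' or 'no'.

Answer: yes

Derivation:
After press 1 at (0,2):
0 0 0 0
0 1 0 0
1 0 1 0
1 0 1 0

After press 2 at (2,1):
0 0 0 0
0 0 0 0
0 1 0 0
1 1 1 0

After press 3 at (3,1):
0 0 0 0
0 0 0 0
0 0 0 0
0 0 0 0

Lights still on: 0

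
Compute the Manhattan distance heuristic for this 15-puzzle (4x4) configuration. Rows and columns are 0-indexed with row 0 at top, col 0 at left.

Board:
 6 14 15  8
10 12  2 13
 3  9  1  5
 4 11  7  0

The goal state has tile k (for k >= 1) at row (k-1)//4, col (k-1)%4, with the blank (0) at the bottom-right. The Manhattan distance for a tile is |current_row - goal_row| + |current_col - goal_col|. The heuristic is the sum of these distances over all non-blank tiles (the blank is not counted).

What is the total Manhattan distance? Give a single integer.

Tile 6: (0,0)->(1,1) = 2
Tile 14: (0,1)->(3,1) = 3
Tile 15: (0,2)->(3,2) = 3
Tile 8: (0,3)->(1,3) = 1
Tile 10: (1,0)->(2,1) = 2
Tile 12: (1,1)->(2,3) = 3
Tile 2: (1,2)->(0,1) = 2
Tile 13: (1,3)->(3,0) = 5
Tile 3: (2,0)->(0,2) = 4
Tile 9: (2,1)->(2,0) = 1
Tile 1: (2,2)->(0,0) = 4
Tile 5: (2,3)->(1,0) = 4
Tile 4: (3,0)->(0,3) = 6
Tile 11: (3,1)->(2,2) = 2
Tile 7: (3,2)->(1,2) = 2
Sum: 2 + 3 + 3 + 1 + 2 + 3 + 2 + 5 + 4 + 1 + 4 + 4 + 6 + 2 + 2 = 44

Answer: 44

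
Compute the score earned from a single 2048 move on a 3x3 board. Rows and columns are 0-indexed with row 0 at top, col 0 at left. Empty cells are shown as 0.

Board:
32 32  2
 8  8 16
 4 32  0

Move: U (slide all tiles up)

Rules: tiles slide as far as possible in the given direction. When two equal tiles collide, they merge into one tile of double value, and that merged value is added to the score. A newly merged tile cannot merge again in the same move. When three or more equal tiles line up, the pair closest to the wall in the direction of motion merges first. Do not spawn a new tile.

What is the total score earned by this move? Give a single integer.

Answer: 0

Derivation:
Slide up:
col 0: [32, 8, 4] -> [32, 8, 4]  score +0 (running 0)
col 1: [32, 8, 32] -> [32, 8, 32]  score +0 (running 0)
col 2: [2, 16, 0] -> [2, 16, 0]  score +0 (running 0)
Board after move:
32 32  2
 8  8 16
 4 32  0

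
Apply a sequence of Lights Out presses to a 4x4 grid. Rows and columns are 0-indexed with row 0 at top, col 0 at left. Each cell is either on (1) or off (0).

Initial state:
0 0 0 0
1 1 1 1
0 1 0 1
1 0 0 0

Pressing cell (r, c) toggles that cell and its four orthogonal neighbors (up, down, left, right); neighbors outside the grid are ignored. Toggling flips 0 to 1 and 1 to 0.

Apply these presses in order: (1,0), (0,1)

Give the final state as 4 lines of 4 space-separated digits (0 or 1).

Answer: 0 1 1 0
0 1 1 1
1 1 0 1
1 0 0 0

Derivation:
After press 1 at (1,0):
1 0 0 0
0 0 1 1
1 1 0 1
1 0 0 0

After press 2 at (0,1):
0 1 1 0
0 1 1 1
1 1 0 1
1 0 0 0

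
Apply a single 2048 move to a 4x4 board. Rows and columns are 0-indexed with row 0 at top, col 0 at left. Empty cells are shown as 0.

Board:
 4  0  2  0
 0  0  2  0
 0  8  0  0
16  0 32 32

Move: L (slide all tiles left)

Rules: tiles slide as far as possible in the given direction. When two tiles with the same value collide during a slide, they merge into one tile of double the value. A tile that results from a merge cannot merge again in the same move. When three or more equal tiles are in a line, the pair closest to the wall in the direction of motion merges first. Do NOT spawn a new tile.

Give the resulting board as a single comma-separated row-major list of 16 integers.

Slide left:
row 0: [4, 0, 2, 0] -> [4, 2, 0, 0]
row 1: [0, 0, 2, 0] -> [2, 0, 0, 0]
row 2: [0, 8, 0, 0] -> [8, 0, 0, 0]
row 3: [16, 0, 32, 32] -> [16, 64, 0, 0]

Answer: 4, 2, 0, 0, 2, 0, 0, 0, 8, 0, 0, 0, 16, 64, 0, 0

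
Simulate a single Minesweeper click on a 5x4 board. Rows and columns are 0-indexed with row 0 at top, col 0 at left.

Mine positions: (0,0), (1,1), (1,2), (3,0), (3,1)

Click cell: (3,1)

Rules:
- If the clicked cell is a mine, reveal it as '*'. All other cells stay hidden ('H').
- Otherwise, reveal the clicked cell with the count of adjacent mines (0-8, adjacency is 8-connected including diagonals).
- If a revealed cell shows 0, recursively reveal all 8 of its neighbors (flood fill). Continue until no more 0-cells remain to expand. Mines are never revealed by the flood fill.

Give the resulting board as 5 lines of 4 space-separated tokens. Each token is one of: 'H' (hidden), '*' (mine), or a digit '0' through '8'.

H H H H
H H H H
H H H H
H * H H
H H H H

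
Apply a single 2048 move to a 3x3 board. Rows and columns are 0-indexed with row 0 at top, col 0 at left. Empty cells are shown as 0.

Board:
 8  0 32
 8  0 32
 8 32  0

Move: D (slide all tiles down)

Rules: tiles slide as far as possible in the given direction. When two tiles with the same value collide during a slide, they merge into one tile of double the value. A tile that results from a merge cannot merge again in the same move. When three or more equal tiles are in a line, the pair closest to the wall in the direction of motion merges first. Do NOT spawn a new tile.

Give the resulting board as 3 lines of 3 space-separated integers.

Slide down:
col 0: [8, 8, 8] -> [0, 8, 16]
col 1: [0, 0, 32] -> [0, 0, 32]
col 2: [32, 32, 0] -> [0, 0, 64]

Answer:  0  0  0
 8  0  0
16 32 64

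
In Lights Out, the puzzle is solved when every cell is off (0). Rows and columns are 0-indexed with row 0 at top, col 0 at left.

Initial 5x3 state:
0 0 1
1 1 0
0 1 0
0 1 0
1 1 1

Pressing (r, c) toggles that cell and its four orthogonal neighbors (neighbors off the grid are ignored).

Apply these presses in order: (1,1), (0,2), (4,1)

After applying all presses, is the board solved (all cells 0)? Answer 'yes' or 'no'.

Answer: yes

Derivation:
After press 1 at (1,1):
0 1 1
0 0 1
0 0 0
0 1 0
1 1 1

After press 2 at (0,2):
0 0 0
0 0 0
0 0 0
0 1 0
1 1 1

After press 3 at (4,1):
0 0 0
0 0 0
0 0 0
0 0 0
0 0 0

Lights still on: 0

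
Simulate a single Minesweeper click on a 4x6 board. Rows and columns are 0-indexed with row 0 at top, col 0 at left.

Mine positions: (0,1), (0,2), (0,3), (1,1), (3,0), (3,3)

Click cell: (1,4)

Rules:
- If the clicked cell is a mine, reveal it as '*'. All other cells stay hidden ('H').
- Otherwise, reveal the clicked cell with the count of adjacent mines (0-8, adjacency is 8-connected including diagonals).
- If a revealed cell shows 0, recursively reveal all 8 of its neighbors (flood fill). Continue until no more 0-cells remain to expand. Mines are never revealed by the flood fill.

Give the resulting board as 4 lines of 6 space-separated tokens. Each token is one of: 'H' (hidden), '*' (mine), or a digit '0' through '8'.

H H H H H H
H H H H 1 H
H H H H H H
H H H H H H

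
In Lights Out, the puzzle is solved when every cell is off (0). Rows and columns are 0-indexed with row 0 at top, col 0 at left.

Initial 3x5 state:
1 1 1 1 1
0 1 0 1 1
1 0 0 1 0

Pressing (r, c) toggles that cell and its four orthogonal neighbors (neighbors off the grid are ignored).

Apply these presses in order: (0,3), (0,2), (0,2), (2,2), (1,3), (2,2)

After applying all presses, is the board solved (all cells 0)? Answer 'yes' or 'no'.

After press 1 at (0,3):
1 1 0 0 0
0 1 0 0 1
1 0 0 1 0

After press 2 at (0,2):
1 0 1 1 0
0 1 1 0 1
1 0 0 1 0

After press 3 at (0,2):
1 1 0 0 0
0 1 0 0 1
1 0 0 1 0

After press 4 at (2,2):
1 1 0 0 0
0 1 1 0 1
1 1 1 0 0

After press 5 at (1,3):
1 1 0 1 0
0 1 0 1 0
1 1 1 1 0

After press 6 at (2,2):
1 1 0 1 0
0 1 1 1 0
1 0 0 0 0

Lights still on: 7

Answer: no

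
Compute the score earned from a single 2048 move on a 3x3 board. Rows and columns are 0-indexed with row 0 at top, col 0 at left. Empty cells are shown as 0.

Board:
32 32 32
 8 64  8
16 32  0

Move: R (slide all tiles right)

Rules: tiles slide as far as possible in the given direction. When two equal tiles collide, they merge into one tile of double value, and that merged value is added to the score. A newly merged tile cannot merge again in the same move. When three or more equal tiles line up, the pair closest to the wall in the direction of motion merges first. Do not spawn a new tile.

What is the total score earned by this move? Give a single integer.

Slide right:
row 0: [32, 32, 32] -> [0, 32, 64]  score +64 (running 64)
row 1: [8, 64, 8] -> [8, 64, 8]  score +0 (running 64)
row 2: [16, 32, 0] -> [0, 16, 32]  score +0 (running 64)
Board after move:
 0 32 64
 8 64  8
 0 16 32

Answer: 64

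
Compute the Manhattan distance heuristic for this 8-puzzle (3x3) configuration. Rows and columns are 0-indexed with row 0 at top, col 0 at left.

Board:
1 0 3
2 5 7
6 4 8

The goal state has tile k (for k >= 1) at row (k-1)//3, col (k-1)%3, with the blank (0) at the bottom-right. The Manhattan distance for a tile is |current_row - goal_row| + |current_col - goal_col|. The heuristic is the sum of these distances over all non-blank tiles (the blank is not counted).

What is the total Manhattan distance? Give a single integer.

Answer: 11

Derivation:
Tile 1: at (0,0), goal (0,0), distance |0-0|+|0-0| = 0
Tile 3: at (0,2), goal (0,2), distance |0-0|+|2-2| = 0
Tile 2: at (1,0), goal (0,1), distance |1-0|+|0-1| = 2
Tile 5: at (1,1), goal (1,1), distance |1-1|+|1-1| = 0
Tile 7: at (1,2), goal (2,0), distance |1-2|+|2-0| = 3
Tile 6: at (2,0), goal (1,2), distance |2-1|+|0-2| = 3
Tile 4: at (2,1), goal (1,0), distance |2-1|+|1-0| = 2
Tile 8: at (2,2), goal (2,1), distance |2-2|+|2-1| = 1
Sum: 0 + 0 + 2 + 0 + 3 + 3 + 2 + 1 = 11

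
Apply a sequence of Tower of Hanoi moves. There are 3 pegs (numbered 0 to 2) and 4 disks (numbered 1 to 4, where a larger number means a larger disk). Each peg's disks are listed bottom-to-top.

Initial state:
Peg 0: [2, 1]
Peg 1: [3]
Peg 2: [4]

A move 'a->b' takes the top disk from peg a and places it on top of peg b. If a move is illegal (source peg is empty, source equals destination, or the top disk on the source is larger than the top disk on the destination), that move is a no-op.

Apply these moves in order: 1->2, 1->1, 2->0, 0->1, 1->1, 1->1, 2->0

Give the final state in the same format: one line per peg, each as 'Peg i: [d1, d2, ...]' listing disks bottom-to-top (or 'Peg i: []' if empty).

After move 1 (1->2):
Peg 0: [2, 1]
Peg 1: []
Peg 2: [4, 3]

After move 2 (1->1):
Peg 0: [2, 1]
Peg 1: []
Peg 2: [4, 3]

After move 3 (2->0):
Peg 0: [2, 1]
Peg 1: []
Peg 2: [4, 3]

After move 4 (0->1):
Peg 0: [2]
Peg 1: [1]
Peg 2: [4, 3]

After move 5 (1->1):
Peg 0: [2]
Peg 1: [1]
Peg 2: [4, 3]

After move 6 (1->1):
Peg 0: [2]
Peg 1: [1]
Peg 2: [4, 3]

After move 7 (2->0):
Peg 0: [2]
Peg 1: [1]
Peg 2: [4, 3]

Answer: Peg 0: [2]
Peg 1: [1]
Peg 2: [4, 3]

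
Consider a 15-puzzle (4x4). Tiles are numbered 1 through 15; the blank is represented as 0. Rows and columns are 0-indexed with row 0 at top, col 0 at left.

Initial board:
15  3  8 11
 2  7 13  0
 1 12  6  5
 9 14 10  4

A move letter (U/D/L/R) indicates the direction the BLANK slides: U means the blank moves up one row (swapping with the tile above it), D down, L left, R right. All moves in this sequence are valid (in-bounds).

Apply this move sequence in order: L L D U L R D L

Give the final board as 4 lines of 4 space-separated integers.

After move 1 (L):
15  3  8 11
 2  7  0 13
 1 12  6  5
 9 14 10  4

After move 2 (L):
15  3  8 11
 2  0  7 13
 1 12  6  5
 9 14 10  4

After move 3 (D):
15  3  8 11
 2 12  7 13
 1  0  6  5
 9 14 10  4

After move 4 (U):
15  3  8 11
 2  0  7 13
 1 12  6  5
 9 14 10  4

After move 5 (L):
15  3  8 11
 0  2  7 13
 1 12  6  5
 9 14 10  4

After move 6 (R):
15  3  8 11
 2  0  7 13
 1 12  6  5
 9 14 10  4

After move 7 (D):
15  3  8 11
 2 12  7 13
 1  0  6  5
 9 14 10  4

After move 8 (L):
15  3  8 11
 2 12  7 13
 0  1  6  5
 9 14 10  4

Answer: 15  3  8 11
 2 12  7 13
 0  1  6  5
 9 14 10  4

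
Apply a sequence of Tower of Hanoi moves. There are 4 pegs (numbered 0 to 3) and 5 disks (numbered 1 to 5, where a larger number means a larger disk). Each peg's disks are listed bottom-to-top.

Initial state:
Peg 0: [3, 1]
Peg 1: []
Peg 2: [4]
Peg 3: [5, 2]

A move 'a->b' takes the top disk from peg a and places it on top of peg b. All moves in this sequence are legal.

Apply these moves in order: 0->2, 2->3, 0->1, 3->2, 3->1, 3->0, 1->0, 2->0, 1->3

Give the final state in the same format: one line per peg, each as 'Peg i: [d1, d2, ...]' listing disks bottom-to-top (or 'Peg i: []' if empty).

After move 1 (0->2):
Peg 0: [3]
Peg 1: []
Peg 2: [4, 1]
Peg 3: [5, 2]

After move 2 (2->3):
Peg 0: [3]
Peg 1: []
Peg 2: [4]
Peg 3: [5, 2, 1]

After move 3 (0->1):
Peg 0: []
Peg 1: [3]
Peg 2: [4]
Peg 3: [5, 2, 1]

After move 4 (3->2):
Peg 0: []
Peg 1: [3]
Peg 2: [4, 1]
Peg 3: [5, 2]

After move 5 (3->1):
Peg 0: []
Peg 1: [3, 2]
Peg 2: [4, 1]
Peg 3: [5]

After move 6 (3->0):
Peg 0: [5]
Peg 1: [3, 2]
Peg 2: [4, 1]
Peg 3: []

After move 7 (1->0):
Peg 0: [5, 2]
Peg 1: [3]
Peg 2: [4, 1]
Peg 3: []

After move 8 (2->0):
Peg 0: [5, 2, 1]
Peg 1: [3]
Peg 2: [4]
Peg 3: []

After move 9 (1->3):
Peg 0: [5, 2, 1]
Peg 1: []
Peg 2: [4]
Peg 3: [3]

Answer: Peg 0: [5, 2, 1]
Peg 1: []
Peg 2: [4]
Peg 3: [3]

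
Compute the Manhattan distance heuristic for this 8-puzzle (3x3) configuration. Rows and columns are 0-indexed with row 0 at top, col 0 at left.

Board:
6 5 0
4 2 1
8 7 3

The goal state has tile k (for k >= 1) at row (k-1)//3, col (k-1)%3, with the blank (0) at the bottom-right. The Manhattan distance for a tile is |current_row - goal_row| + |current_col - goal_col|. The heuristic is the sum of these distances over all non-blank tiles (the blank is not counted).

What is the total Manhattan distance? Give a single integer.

Tile 6: at (0,0), goal (1,2), distance |0-1|+|0-2| = 3
Tile 5: at (0,1), goal (1,1), distance |0-1|+|1-1| = 1
Tile 4: at (1,0), goal (1,0), distance |1-1|+|0-0| = 0
Tile 2: at (1,1), goal (0,1), distance |1-0|+|1-1| = 1
Tile 1: at (1,2), goal (0,0), distance |1-0|+|2-0| = 3
Tile 8: at (2,0), goal (2,1), distance |2-2|+|0-1| = 1
Tile 7: at (2,1), goal (2,0), distance |2-2|+|1-0| = 1
Tile 3: at (2,2), goal (0,2), distance |2-0|+|2-2| = 2
Sum: 3 + 1 + 0 + 1 + 3 + 1 + 1 + 2 = 12

Answer: 12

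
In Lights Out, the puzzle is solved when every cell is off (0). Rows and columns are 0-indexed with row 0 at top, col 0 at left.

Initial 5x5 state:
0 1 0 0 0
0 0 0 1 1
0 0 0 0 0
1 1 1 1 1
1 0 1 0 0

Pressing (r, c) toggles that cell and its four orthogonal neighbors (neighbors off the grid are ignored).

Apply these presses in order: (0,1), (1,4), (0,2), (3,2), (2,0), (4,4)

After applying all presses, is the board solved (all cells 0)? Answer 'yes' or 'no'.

Answer: no

Derivation:
After press 1 at (0,1):
1 0 1 0 0
0 1 0 1 1
0 0 0 0 0
1 1 1 1 1
1 0 1 0 0

After press 2 at (1,4):
1 0 1 0 1
0 1 0 0 0
0 0 0 0 1
1 1 1 1 1
1 0 1 0 0

After press 3 at (0,2):
1 1 0 1 1
0 1 1 0 0
0 0 0 0 1
1 1 1 1 1
1 0 1 0 0

After press 4 at (3,2):
1 1 0 1 1
0 1 1 0 0
0 0 1 0 1
1 0 0 0 1
1 0 0 0 0

After press 5 at (2,0):
1 1 0 1 1
1 1 1 0 0
1 1 1 0 1
0 0 0 0 1
1 0 0 0 0

After press 6 at (4,4):
1 1 0 1 1
1 1 1 0 0
1 1 1 0 1
0 0 0 0 0
1 0 0 1 1

Lights still on: 14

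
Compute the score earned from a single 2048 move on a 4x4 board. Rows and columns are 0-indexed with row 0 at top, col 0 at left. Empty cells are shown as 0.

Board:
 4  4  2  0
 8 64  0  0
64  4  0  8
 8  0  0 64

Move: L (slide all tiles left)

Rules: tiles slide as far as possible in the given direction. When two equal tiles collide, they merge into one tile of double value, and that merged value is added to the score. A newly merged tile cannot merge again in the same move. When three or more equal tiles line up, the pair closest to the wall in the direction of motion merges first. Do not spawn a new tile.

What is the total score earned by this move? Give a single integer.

Answer: 8

Derivation:
Slide left:
row 0: [4, 4, 2, 0] -> [8, 2, 0, 0]  score +8 (running 8)
row 1: [8, 64, 0, 0] -> [8, 64, 0, 0]  score +0 (running 8)
row 2: [64, 4, 0, 8] -> [64, 4, 8, 0]  score +0 (running 8)
row 3: [8, 0, 0, 64] -> [8, 64, 0, 0]  score +0 (running 8)
Board after move:
 8  2  0  0
 8 64  0  0
64  4  8  0
 8 64  0  0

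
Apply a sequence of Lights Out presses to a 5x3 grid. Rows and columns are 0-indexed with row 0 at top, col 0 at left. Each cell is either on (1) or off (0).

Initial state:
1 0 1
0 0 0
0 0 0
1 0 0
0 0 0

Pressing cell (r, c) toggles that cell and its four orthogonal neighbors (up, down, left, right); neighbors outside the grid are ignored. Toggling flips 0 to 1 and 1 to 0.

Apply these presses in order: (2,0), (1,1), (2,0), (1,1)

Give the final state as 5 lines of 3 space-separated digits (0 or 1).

After press 1 at (2,0):
1 0 1
1 0 0
1 1 0
0 0 0
0 0 0

After press 2 at (1,1):
1 1 1
0 1 1
1 0 0
0 0 0
0 0 0

After press 3 at (2,0):
1 1 1
1 1 1
0 1 0
1 0 0
0 0 0

After press 4 at (1,1):
1 0 1
0 0 0
0 0 0
1 0 0
0 0 0

Answer: 1 0 1
0 0 0
0 0 0
1 0 0
0 0 0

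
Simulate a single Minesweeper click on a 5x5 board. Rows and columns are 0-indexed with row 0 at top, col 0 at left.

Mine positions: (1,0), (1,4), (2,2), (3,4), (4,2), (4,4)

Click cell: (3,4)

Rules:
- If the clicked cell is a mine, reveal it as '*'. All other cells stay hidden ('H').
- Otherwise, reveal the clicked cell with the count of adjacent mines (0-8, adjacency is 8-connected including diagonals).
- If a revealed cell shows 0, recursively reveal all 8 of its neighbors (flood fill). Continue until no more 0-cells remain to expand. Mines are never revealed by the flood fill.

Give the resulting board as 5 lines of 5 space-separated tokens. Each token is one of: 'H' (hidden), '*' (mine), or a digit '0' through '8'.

H H H H H
H H H H H
H H H H H
H H H H *
H H H H H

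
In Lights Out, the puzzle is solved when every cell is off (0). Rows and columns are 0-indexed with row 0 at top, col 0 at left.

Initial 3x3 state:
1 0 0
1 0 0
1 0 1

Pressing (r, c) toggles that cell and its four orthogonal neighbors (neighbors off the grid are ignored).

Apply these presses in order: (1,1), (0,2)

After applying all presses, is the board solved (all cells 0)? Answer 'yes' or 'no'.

Answer: no

Derivation:
After press 1 at (1,1):
1 1 0
0 1 1
1 1 1

After press 2 at (0,2):
1 0 1
0 1 0
1 1 1

Lights still on: 6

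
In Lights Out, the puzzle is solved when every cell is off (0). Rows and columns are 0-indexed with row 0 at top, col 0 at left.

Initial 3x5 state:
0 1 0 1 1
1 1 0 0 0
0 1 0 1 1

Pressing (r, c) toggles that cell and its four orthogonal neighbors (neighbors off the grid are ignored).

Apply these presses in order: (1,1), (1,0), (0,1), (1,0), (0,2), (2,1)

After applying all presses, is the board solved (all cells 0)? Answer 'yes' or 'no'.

After press 1 at (1,1):
0 0 0 1 1
0 0 1 0 0
0 0 0 1 1

After press 2 at (1,0):
1 0 0 1 1
1 1 1 0 0
1 0 0 1 1

After press 3 at (0,1):
0 1 1 1 1
1 0 1 0 0
1 0 0 1 1

After press 4 at (1,0):
1 1 1 1 1
0 1 1 0 0
0 0 0 1 1

After press 5 at (0,2):
1 0 0 0 1
0 1 0 0 0
0 0 0 1 1

After press 6 at (2,1):
1 0 0 0 1
0 0 0 0 0
1 1 1 1 1

Lights still on: 7

Answer: no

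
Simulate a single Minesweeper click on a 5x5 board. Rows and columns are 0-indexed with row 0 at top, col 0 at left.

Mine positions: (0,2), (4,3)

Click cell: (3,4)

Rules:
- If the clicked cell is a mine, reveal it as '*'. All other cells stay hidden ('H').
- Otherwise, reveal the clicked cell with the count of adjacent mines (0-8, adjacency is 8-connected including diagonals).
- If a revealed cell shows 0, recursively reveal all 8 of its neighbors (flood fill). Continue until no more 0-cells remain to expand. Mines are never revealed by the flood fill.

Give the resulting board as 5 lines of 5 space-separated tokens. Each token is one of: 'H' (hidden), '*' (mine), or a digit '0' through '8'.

H H H H H
H H H H H
H H H H H
H H H H 1
H H H H H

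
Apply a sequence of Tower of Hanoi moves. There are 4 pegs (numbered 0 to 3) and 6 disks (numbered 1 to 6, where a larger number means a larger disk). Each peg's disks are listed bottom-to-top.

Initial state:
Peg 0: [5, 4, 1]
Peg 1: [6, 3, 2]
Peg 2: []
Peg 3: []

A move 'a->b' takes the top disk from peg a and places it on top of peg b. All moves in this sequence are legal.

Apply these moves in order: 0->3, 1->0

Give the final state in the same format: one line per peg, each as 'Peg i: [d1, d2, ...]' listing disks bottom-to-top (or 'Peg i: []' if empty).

After move 1 (0->3):
Peg 0: [5, 4]
Peg 1: [6, 3, 2]
Peg 2: []
Peg 3: [1]

After move 2 (1->0):
Peg 0: [5, 4, 2]
Peg 1: [6, 3]
Peg 2: []
Peg 3: [1]

Answer: Peg 0: [5, 4, 2]
Peg 1: [6, 3]
Peg 2: []
Peg 3: [1]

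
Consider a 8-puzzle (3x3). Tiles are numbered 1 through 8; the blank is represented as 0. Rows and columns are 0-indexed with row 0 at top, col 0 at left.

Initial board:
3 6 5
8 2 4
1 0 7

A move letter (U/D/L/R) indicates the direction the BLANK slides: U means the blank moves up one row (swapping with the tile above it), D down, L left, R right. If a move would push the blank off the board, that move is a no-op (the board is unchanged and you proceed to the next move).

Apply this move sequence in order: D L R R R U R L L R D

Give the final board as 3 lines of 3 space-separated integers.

After move 1 (D):
3 6 5
8 2 4
1 0 7

After move 2 (L):
3 6 5
8 2 4
0 1 7

After move 3 (R):
3 6 5
8 2 4
1 0 7

After move 4 (R):
3 6 5
8 2 4
1 7 0

After move 5 (R):
3 6 5
8 2 4
1 7 0

After move 6 (U):
3 6 5
8 2 0
1 7 4

After move 7 (R):
3 6 5
8 2 0
1 7 4

After move 8 (L):
3 6 5
8 0 2
1 7 4

After move 9 (L):
3 6 5
0 8 2
1 7 4

After move 10 (R):
3 6 5
8 0 2
1 7 4

After move 11 (D):
3 6 5
8 7 2
1 0 4

Answer: 3 6 5
8 7 2
1 0 4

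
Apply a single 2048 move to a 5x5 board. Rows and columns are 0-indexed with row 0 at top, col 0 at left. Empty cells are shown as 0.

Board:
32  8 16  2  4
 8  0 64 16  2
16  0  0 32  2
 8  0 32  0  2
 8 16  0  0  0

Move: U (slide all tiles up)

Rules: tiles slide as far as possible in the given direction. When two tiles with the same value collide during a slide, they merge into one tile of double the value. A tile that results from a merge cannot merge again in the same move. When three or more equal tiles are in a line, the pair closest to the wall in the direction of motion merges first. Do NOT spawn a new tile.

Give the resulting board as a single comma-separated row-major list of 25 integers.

Answer: 32, 8, 16, 2, 4, 8, 16, 64, 16, 4, 16, 0, 32, 32, 2, 16, 0, 0, 0, 0, 0, 0, 0, 0, 0

Derivation:
Slide up:
col 0: [32, 8, 16, 8, 8] -> [32, 8, 16, 16, 0]
col 1: [8, 0, 0, 0, 16] -> [8, 16, 0, 0, 0]
col 2: [16, 64, 0, 32, 0] -> [16, 64, 32, 0, 0]
col 3: [2, 16, 32, 0, 0] -> [2, 16, 32, 0, 0]
col 4: [4, 2, 2, 2, 0] -> [4, 4, 2, 0, 0]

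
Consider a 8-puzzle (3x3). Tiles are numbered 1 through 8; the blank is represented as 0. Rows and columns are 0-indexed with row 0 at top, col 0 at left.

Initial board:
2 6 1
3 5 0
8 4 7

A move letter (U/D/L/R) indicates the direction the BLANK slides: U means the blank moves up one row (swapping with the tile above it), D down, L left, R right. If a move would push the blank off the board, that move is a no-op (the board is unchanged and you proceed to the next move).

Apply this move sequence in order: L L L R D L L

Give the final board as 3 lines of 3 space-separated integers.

After move 1 (L):
2 6 1
3 0 5
8 4 7

After move 2 (L):
2 6 1
0 3 5
8 4 7

After move 3 (L):
2 6 1
0 3 5
8 4 7

After move 4 (R):
2 6 1
3 0 5
8 4 7

After move 5 (D):
2 6 1
3 4 5
8 0 7

After move 6 (L):
2 6 1
3 4 5
0 8 7

After move 7 (L):
2 6 1
3 4 5
0 8 7

Answer: 2 6 1
3 4 5
0 8 7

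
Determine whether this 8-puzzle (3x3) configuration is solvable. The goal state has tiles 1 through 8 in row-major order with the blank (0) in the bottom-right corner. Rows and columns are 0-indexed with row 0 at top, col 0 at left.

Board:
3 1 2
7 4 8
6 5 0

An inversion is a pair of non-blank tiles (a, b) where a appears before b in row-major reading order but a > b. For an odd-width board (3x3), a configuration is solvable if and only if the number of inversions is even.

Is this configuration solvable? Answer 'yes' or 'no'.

Inversions (pairs i<j in row-major order where tile[i] > tile[j] > 0): 8
8 is even, so the puzzle is solvable.

Answer: yes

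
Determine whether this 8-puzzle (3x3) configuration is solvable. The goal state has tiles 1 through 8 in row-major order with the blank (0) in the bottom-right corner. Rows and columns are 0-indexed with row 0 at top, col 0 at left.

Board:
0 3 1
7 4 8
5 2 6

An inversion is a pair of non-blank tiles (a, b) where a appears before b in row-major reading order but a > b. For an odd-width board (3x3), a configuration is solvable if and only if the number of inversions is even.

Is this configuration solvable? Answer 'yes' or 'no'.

Inversions (pairs i<j in row-major order where tile[i] > tile[j] > 0): 11
11 is odd, so the puzzle is not solvable.

Answer: no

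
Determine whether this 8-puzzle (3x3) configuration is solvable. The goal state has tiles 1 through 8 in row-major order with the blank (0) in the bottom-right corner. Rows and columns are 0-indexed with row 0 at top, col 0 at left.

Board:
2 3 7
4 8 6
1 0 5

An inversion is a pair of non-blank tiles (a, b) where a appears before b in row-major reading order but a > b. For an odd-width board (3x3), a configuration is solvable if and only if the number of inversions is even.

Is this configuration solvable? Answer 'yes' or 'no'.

Answer: yes

Derivation:
Inversions (pairs i<j in row-major order where tile[i] > tile[j] > 0): 12
12 is even, so the puzzle is solvable.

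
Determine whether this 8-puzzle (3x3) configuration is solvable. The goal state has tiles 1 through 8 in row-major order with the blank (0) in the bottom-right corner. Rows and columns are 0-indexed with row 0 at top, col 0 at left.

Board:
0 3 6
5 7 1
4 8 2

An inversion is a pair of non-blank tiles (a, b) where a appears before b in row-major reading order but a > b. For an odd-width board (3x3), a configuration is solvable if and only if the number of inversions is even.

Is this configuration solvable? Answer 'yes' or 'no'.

Answer: yes

Derivation:
Inversions (pairs i<j in row-major order where tile[i] > tile[j] > 0): 14
14 is even, so the puzzle is solvable.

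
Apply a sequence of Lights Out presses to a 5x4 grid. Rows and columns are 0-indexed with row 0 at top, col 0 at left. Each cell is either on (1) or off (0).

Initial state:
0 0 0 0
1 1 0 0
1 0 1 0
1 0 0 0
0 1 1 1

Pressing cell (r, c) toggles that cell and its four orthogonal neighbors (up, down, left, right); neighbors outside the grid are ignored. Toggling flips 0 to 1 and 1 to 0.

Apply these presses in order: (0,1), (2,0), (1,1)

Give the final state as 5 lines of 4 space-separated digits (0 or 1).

Answer: 1 0 1 0
1 1 1 0
0 0 1 0
0 0 0 0
0 1 1 1

Derivation:
After press 1 at (0,1):
1 1 1 0
1 0 0 0
1 0 1 0
1 0 0 0
0 1 1 1

After press 2 at (2,0):
1 1 1 0
0 0 0 0
0 1 1 0
0 0 0 0
0 1 1 1

After press 3 at (1,1):
1 0 1 0
1 1 1 0
0 0 1 0
0 0 0 0
0 1 1 1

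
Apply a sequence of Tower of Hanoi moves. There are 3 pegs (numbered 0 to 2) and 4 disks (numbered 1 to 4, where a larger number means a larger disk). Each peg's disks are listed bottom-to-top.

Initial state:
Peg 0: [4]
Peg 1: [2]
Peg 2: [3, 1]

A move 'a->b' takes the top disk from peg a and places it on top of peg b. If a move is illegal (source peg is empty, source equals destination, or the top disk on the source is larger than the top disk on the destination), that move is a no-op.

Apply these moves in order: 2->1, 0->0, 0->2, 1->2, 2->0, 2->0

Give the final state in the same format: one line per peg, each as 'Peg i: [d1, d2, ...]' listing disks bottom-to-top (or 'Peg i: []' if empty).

Answer: Peg 0: [4, 1]
Peg 1: [2]
Peg 2: [3]

Derivation:
After move 1 (2->1):
Peg 0: [4]
Peg 1: [2, 1]
Peg 2: [3]

After move 2 (0->0):
Peg 0: [4]
Peg 1: [2, 1]
Peg 2: [3]

After move 3 (0->2):
Peg 0: [4]
Peg 1: [2, 1]
Peg 2: [3]

After move 4 (1->2):
Peg 0: [4]
Peg 1: [2]
Peg 2: [3, 1]

After move 5 (2->0):
Peg 0: [4, 1]
Peg 1: [2]
Peg 2: [3]

After move 6 (2->0):
Peg 0: [4, 1]
Peg 1: [2]
Peg 2: [3]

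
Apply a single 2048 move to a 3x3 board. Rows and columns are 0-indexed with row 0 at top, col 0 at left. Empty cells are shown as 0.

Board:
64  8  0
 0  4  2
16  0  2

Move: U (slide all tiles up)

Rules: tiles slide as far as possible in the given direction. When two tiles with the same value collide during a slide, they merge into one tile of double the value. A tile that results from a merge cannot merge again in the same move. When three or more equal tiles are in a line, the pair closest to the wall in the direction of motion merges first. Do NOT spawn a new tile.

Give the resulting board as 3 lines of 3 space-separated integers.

Slide up:
col 0: [64, 0, 16] -> [64, 16, 0]
col 1: [8, 4, 0] -> [8, 4, 0]
col 2: [0, 2, 2] -> [4, 0, 0]

Answer: 64  8  4
16  4  0
 0  0  0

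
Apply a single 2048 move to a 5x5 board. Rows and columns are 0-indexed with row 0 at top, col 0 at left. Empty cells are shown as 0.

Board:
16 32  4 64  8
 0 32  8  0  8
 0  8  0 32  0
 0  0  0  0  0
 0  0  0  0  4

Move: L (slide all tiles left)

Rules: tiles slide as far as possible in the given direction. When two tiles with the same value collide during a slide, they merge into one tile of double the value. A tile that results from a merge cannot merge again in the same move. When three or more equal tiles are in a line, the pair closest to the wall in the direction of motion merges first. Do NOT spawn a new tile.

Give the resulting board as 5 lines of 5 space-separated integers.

Slide left:
row 0: [16, 32, 4, 64, 8] -> [16, 32, 4, 64, 8]
row 1: [0, 32, 8, 0, 8] -> [32, 16, 0, 0, 0]
row 2: [0, 8, 0, 32, 0] -> [8, 32, 0, 0, 0]
row 3: [0, 0, 0, 0, 0] -> [0, 0, 0, 0, 0]
row 4: [0, 0, 0, 0, 4] -> [4, 0, 0, 0, 0]

Answer: 16 32  4 64  8
32 16  0  0  0
 8 32  0  0  0
 0  0  0  0  0
 4  0  0  0  0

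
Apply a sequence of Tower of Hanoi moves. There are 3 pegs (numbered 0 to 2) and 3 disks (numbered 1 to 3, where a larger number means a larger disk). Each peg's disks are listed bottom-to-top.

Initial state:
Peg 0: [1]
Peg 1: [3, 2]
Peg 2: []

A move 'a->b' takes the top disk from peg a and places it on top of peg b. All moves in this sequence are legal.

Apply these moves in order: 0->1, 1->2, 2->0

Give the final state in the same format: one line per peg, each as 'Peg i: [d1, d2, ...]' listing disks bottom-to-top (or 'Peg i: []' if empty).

Answer: Peg 0: [1]
Peg 1: [3, 2]
Peg 2: []

Derivation:
After move 1 (0->1):
Peg 0: []
Peg 1: [3, 2, 1]
Peg 2: []

After move 2 (1->2):
Peg 0: []
Peg 1: [3, 2]
Peg 2: [1]

After move 3 (2->0):
Peg 0: [1]
Peg 1: [3, 2]
Peg 2: []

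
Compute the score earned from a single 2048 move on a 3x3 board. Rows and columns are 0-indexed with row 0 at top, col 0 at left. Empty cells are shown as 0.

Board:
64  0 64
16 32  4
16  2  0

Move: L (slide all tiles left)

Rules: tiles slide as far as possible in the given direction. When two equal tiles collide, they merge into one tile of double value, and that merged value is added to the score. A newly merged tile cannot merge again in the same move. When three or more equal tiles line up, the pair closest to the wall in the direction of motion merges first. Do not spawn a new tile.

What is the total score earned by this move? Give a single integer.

Answer: 128

Derivation:
Slide left:
row 0: [64, 0, 64] -> [128, 0, 0]  score +128 (running 128)
row 1: [16, 32, 4] -> [16, 32, 4]  score +0 (running 128)
row 2: [16, 2, 0] -> [16, 2, 0]  score +0 (running 128)
Board after move:
128   0   0
 16  32   4
 16   2   0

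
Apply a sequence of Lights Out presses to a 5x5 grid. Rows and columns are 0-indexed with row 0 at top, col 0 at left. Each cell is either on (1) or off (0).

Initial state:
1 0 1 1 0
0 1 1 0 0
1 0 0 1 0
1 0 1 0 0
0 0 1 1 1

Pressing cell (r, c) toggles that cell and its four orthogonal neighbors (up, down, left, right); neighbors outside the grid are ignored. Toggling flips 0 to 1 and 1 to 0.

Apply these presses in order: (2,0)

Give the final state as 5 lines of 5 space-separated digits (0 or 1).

After press 1 at (2,0):
1 0 1 1 0
1 1 1 0 0
0 1 0 1 0
0 0 1 0 0
0 0 1 1 1

Answer: 1 0 1 1 0
1 1 1 0 0
0 1 0 1 0
0 0 1 0 0
0 0 1 1 1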